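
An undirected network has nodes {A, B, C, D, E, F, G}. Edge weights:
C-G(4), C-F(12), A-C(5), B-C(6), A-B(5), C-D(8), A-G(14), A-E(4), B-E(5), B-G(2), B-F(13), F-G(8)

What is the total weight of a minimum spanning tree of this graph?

31

Grow the tree from G using Prim:
Step 1: frontier [B-G 2, C-G 4, F-G 8, A-G 14] → take B-G (2); add B.
Step 2: frontier [A-B 5, B-E 5, B-C 6, B-F 13, C-G 4, F-G 8, A-G 14] → take C-G (4); add C.
Step 3: frontier [A-B 5, B-E 5, B-F 13, A-C 5, C-D 8, C-F 12, F-G 8, A-G 14] → take A-B (5); add A.
Step 4: frontier [A-E 4, B-E 5, B-F 13, C-D 8, C-F 12, F-G 8] → take A-E (4); add E.
Step 5: frontier [B-F 13, C-D 8, C-F 12, F-G 8] → take C-D (8); add D.
Step 6: frontier [B-F 13, C-F 12, F-G 8] → take F-G (8); add F.
MST edges: B-G, C-G, A-B, A-E, C-D, F-G; total weight 2+4+5+4+8+8 = 31.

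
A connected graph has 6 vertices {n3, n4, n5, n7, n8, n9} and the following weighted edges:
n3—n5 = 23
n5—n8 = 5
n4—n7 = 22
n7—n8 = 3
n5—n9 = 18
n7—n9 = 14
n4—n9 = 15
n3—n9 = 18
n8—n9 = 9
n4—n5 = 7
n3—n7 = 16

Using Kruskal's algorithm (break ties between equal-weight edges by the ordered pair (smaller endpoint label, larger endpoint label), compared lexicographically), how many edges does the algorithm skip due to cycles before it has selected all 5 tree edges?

2

Kruskal: consider edges lightest-first.
n7—n8 (3): add. Components now {n7,n8} {n4} {n9} {n5} {n3}
n5—n8 (5): add. Components now {n5,n7,n8} {n4} {n9} {n3}
n4—n5 (7): add. Components now {n4,n5,n7,n8} {n9} {n3}
n8—n9 (9): add. Components now {n4,n5,n7,n8,n9} {n3}
n7—n9 (14): skip — n7 and n9 already connected.
n4—n9 (15): skip — n4 and n9 already connected.
n3—n7 (16): add. Components now {n3,n4,n5,n7,n8,n9}
Edges rejected before the tree was complete: 2.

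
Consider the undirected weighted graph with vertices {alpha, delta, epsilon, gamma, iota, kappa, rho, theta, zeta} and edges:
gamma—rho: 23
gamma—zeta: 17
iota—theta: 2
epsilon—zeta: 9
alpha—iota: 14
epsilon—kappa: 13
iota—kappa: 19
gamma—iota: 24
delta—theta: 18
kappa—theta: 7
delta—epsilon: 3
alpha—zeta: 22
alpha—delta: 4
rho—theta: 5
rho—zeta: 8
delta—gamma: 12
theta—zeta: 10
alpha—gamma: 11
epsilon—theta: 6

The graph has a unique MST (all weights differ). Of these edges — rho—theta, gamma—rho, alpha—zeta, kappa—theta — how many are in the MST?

Kruskal: consider edges lightest-first.
iota—theta (2): add — endpoints in different components.
delta—epsilon (3): add — endpoints in different components.
alpha—delta (4): add — endpoints in different components.
rho—theta (5): add — endpoints in different components.
epsilon—theta (6): add — endpoints in different components.
kappa—theta (7): add — endpoints in different components.
rho—zeta (8): add — endpoints in different components.
epsilon—zeta (9): skip — epsilon and zeta already connected.
theta—zeta (10): skip — zeta and theta already connected.
alpha—gamma (11): add — endpoints in different components.
MST edge set: {iota—theta, delta—epsilon, alpha—delta, rho—theta, epsilon—theta, kappa—theta, rho—zeta, alpha—gamma}.
Of the listed edges, {rho—theta, kappa—theta} are in the MST → 2.

2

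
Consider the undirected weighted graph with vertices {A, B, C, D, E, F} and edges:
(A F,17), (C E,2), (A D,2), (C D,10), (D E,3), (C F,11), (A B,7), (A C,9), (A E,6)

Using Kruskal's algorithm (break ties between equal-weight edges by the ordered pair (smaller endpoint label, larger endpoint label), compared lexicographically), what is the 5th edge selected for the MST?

C-F

Sort edges by weight, then run Kruskal:
A D (2): add. Components now {A,D} {B} {C} {E} {F}
C E (2): add. Components now {A,D} {B} {C,E} {F}
D E (3): add. Components now {A,C,D,E} {B} {F}
A E (6): skip — A and E already connected.
A B (7): add. Components now {A,B,C,D,E} {F}
A C (9): skip — A and C already connected.
C D (10): skip — C and D already connected.
C F (11): add. Components now {A,B,C,D,E,F}
The 5th edge added is C F.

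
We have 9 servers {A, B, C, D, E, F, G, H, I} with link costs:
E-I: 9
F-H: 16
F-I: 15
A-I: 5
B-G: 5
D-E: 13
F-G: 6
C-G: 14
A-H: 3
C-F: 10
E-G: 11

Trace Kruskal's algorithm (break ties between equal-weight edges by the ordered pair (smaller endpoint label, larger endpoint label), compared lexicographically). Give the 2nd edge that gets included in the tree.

Sort edges by weight, then run Kruskal:
A-H (3): add — endpoints in different components.
A-I (5): add — endpoints in different components.
B-G (5): add — endpoints in different components.
F-G (6): add — endpoints in different components.
E-I (9): add — endpoints in different components.
C-F (10): add — endpoints in different components.
E-G (11): add — endpoints in different components.
D-E (13): add — endpoints in different components.
The 2nd edge added is A-I.

A-I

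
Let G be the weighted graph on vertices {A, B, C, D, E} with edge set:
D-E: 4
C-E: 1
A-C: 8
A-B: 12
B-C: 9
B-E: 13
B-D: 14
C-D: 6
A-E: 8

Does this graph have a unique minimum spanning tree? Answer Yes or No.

No

Kruskal: consider edges lightest-first.
C-E (1): add — endpoints in different components.
D-E (4): add — endpoints in different components.
C-D (6): skip — C and D already connected.
A-C (8): add — endpoints in different components.
A-E (8): skip — A and E already connected.
B-C (9): add — endpoints in different components.
Non-tree edge A-E has weight 8, equal to the heaviest edge on its tree cycle — swapping gives another MST of the same weight. Not unique.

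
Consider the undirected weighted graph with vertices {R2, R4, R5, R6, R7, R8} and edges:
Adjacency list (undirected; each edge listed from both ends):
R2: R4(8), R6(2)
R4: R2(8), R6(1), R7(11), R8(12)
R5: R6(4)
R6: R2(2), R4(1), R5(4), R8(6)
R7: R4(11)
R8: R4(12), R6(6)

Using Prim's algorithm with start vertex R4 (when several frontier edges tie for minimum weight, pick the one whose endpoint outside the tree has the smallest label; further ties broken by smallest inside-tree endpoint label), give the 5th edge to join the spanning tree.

R4-R7

Grow the tree from R4 using Prim:
Step 1: cheapest edge leaving the tree is R4–R6 (1); add R6.
Step 2: cheapest edge leaving the tree is R2–R6 (2); add R2.
Step 3: cheapest edge leaving the tree is R5–R6 (4); add R5.
Step 4: cheapest edge leaving the tree is R6–R8 (6); add R8.
Step 5: cheapest edge leaving the tree is R4–R7 (11); add R7.
The 5th edge added is R4–R7.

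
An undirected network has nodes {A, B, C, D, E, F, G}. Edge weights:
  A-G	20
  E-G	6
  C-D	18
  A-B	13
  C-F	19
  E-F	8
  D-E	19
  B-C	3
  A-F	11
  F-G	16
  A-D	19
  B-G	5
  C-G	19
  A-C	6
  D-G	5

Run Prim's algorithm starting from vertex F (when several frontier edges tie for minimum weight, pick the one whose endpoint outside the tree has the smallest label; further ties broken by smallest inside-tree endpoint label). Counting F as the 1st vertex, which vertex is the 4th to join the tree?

Prim's algorithm from F:
Step 1: cheapest edge leaving the tree is E-F (8); add E.
Step 2: cheapest edge leaving the tree is E-G (6); add G.
Step 3: cheapest edge leaving the tree is B-G (5); add B.
Step 4: cheapest edge leaving the tree is B-C (3); add C.
Step 5: cheapest edge leaving the tree is D-G (5); add D.
Step 6: cheapest edge leaving the tree is A-C (6); add A.
Vertex order: F, E, G, B, C, D, A. The 4th vertex is B.

B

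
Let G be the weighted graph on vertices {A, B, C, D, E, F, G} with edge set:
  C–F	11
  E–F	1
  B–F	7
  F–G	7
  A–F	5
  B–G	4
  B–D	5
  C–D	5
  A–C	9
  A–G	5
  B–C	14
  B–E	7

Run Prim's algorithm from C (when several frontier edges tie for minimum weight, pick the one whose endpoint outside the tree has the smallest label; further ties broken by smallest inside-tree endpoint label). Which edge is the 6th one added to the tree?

E-F

Grow the tree from C using Prim:
Step 1: frontier [C–D 5, A–C 9, C–F 11, B–C 14] → take C–D (5); add D.
Step 2: frontier [A–C 9, C–F 11, B–C 14, B–D 5] → take B–D (5); add B.
Step 3: frontier [B–G 4, B–E 7, B–F 7, A–C 9, C–F 11] → take B–G (4); add G.
Step 4: frontier [B–E 7, B–F 7, A–C 9, C–F 11, A–G 5, F–G 7] → take A–G (5); add A.
Step 5: frontier [A–F 5, B–E 7, B–F 7, C–F 11, F–G 7] → take A–F (5); add F.
Step 6: frontier [B–E 7, E–F 1] → take E–F (1); add E.
The 6th edge added is E–F.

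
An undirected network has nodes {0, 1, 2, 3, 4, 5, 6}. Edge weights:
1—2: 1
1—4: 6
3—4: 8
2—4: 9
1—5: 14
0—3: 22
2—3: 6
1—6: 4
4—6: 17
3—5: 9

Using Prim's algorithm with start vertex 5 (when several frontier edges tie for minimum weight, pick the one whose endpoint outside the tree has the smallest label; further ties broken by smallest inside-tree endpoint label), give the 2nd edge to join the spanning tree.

Prim, starting at 5.
Step 1: frontier [3—5 9, 1—5 14] → take 3—5 (9); add 3.
Step 2: frontier [2—3 6, 3—4 8, 0—3 22, 1—5 14] → take 2—3 (6); add 2.
Step 3: frontier [1—2 1, 2—4 9, 3—4 8, 0—3 22, 1—5 14] → take 1—2 (1); add 1.
Step 4: frontier [1—6 4, 1—4 6, 2—4 9, 3—4 8, 0—3 22] → take 1—6 (4); add 6.
Step 5: frontier [1—4 6, 2—4 9, 3—4 8, 0—3 22, 4—6 17] → take 1—4 (6); add 4.
Step 6: frontier [0—3 22] → take 0—3 (22); add 0.
The 2nd edge added is 2—3.

2-3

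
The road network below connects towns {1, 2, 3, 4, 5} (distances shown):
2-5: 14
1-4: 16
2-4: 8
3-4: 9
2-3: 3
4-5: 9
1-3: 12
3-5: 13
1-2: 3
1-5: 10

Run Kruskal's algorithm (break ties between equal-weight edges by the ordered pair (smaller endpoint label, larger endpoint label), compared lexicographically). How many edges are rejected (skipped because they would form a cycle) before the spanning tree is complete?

1

Kruskal's algorithm — process edges by increasing weight (ties by edge label):
1-2 (3): add. Components now {1,2} {3} {4} {5}
2-3 (3): add. Components now {1,2,3} {4} {5}
2-4 (8): add. Components now {1,2,3,4} {5}
3-4 (9): skip — 3 and 4 already connected.
4-5 (9): add. Components now {1,2,3,4,5}
Edges rejected before the tree was complete: 1.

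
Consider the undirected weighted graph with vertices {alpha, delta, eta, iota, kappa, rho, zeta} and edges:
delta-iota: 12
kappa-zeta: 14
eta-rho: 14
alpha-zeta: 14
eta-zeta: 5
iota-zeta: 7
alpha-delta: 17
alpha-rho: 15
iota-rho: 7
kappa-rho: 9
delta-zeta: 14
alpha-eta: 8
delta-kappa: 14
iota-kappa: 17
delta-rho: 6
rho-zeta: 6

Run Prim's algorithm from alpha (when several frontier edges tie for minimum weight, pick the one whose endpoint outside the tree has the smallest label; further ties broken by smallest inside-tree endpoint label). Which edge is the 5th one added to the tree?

iota-rho

Prim, starting at alpha.
Step 1: cheapest edge leaving the tree is alpha-eta (8); add eta.
Step 2: cheapest edge leaving the tree is eta-zeta (5); add zeta.
Step 3: cheapest edge leaving the tree is rho-zeta (6); add rho.
Step 4: cheapest edge leaving the tree is delta-rho (6); add delta.
Step 5: cheapest edge leaving the tree is iota-rho (7); add iota.
Step 6: cheapest edge leaving the tree is kappa-rho (9); add kappa.
The 5th edge added is iota-rho.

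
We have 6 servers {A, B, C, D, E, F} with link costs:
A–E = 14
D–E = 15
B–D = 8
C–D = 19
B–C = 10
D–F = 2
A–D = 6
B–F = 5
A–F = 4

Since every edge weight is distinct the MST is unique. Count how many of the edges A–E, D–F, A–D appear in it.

2

Kruskal's algorithm — process edges by increasing weight (ties by edge label):
D–F (2): add — endpoints in different components.
A–F (4): add — endpoints in different components.
B–F (5): add — endpoints in different components.
A–D (6): skip — A and D already connected.
B–D (8): skip — B and D already connected.
B–C (10): add — endpoints in different components.
A–E (14): add — endpoints in different components.
MST edge set: {D–F, A–F, B–F, B–C, A–E}.
Of the listed edges, {A–E, D–F} are in the MST → 2.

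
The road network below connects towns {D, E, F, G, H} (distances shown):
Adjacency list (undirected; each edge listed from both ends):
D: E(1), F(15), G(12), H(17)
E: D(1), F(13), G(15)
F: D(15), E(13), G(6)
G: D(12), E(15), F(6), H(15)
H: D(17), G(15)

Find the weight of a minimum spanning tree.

34

Kruskal: consider edges lightest-first.
D—E (1): add — endpoints in different components.
F—G (6): add — endpoints in different components.
D—G (12): add — endpoints in different components.
E—F (13): skip — E and F already connected.
D—F (15): skip — D and F already connected.
E—G (15): skip — E and G already connected.
G—H (15): add — endpoints in different components.
MST edges: D—E, F—G, D—G, G—H; total weight 1+6+12+15 = 34.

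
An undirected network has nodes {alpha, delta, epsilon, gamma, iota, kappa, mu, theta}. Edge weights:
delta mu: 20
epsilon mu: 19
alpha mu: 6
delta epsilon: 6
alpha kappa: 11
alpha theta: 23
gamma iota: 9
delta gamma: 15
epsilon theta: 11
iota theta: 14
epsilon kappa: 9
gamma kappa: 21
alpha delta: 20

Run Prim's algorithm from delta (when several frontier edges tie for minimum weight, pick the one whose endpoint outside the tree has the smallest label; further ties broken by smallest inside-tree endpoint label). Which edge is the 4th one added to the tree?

Grow the tree from delta using Prim:
Step 1: frontier [delta epsilon 6, delta gamma 15, alpha delta 20, delta mu 20] → take delta epsilon (6); add epsilon.
Step 2: frontier [delta gamma 15, alpha delta 20, delta mu 20, epsilon kappa 9, epsilon theta 11, epsilon mu 19] → take epsilon kappa (9); add kappa.
Step 3: frontier [delta gamma 15, alpha delta 20, delta mu 20, epsilon theta 11, epsilon mu 19, alpha kappa 11, gamma kappa 21] → take alpha kappa (11); add alpha.
Step 4: frontier [alpha mu 6, alpha theta 23, delta gamma 15, delta mu 20, epsilon theta 11, epsilon mu 19, gamma kappa 21] → take alpha mu (6); add mu.
Step 5: frontier [alpha theta 23, delta gamma 15, epsilon theta 11, gamma kappa 21] → take epsilon theta (11); add theta.
Step 6: frontier [delta gamma 15, gamma kappa 21, iota theta 14] → take iota theta (14); add iota.
Step 7: frontier [delta gamma 15, gamma iota 9, gamma kappa 21] → take gamma iota (9); add gamma.
The 4th edge added is alpha mu.

alpha-mu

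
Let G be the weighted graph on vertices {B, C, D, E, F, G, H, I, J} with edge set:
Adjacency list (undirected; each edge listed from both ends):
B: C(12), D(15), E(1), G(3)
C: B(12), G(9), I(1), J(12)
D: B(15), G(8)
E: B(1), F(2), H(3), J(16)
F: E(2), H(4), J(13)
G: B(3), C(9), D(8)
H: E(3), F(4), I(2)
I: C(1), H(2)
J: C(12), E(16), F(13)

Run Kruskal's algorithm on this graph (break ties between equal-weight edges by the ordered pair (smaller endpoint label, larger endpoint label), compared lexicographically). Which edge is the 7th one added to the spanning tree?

D-G

Sort edges by weight, then run Kruskal:
B–E (1): add — endpoints in different components.
C–I (1): add — endpoints in different components.
E–F (2): add — endpoints in different components.
H–I (2): add — endpoints in different components.
B–G (3): add — endpoints in different components.
E–H (3): add — endpoints in different components.
F–H (4): skip — F and H already connected.
D–G (8): add — endpoints in different components.
C–G (9): skip — C and G already connected.
B–C (12): skip — B and C already connected.
C–J (12): add — endpoints in different components.
The 7th edge added is D–G.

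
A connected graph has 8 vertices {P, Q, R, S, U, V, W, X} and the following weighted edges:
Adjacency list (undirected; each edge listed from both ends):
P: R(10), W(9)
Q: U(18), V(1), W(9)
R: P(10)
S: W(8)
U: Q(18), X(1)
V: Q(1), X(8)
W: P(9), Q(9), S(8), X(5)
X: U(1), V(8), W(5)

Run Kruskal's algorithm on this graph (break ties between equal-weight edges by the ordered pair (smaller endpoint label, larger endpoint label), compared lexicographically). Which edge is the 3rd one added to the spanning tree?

W-X

Kruskal: consider edges lightest-first.
Q-V (1): add — endpoints in different components.
U-X (1): add — endpoints in different components.
W-X (5): add — endpoints in different components.
S-W (8): add — endpoints in different components.
V-X (8): add — endpoints in different components.
P-W (9): add — endpoints in different components.
Q-W (9): skip — Q and W already connected.
P-R (10): add — endpoints in different components.
The 3rd edge added is W-X.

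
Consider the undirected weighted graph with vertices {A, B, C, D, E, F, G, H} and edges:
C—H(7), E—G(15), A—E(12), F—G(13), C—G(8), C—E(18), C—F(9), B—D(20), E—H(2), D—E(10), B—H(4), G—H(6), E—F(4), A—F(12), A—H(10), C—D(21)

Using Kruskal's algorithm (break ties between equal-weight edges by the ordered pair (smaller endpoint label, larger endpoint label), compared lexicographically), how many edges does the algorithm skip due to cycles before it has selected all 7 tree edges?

2

Sort edges by weight, then run Kruskal:
E—H (2): add — endpoints in different components.
B—H (4): add — endpoints in different components.
E—F (4): add — endpoints in different components.
G—H (6): add — endpoints in different components.
C—H (7): add — endpoints in different components.
C—G (8): skip — C and G already connected.
C—F (9): skip — C and F already connected.
A—H (10): add — endpoints in different components.
D—E (10): add — endpoints in different components.
Edges rejected before the tree was complete: 2.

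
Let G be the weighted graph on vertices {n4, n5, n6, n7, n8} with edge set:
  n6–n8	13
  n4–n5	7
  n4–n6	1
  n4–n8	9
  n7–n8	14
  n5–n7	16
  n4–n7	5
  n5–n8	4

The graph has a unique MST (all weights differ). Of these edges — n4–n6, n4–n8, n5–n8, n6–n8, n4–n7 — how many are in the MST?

Sort edges by weight, then run Kruskal:
n4–n6 (1): add — endpoints in different components.
n5–n8 (4): add — endpoints in different components.
n4–n7 (5): add — endpoints in different components.
n4–n5 (7): add — endpoints in different components.
MST edge set: {n4–n6, n5–n8, n4–n7, n4–n5}.
Of the listed edges, {n4–n6, n5–n8, n4–n7} are in the MST → 3.

3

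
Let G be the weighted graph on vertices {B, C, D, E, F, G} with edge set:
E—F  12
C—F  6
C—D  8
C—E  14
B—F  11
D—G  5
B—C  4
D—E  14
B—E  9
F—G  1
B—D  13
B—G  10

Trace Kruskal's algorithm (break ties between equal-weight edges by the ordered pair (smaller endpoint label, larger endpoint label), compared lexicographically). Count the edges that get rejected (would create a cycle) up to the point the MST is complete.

Kruskal's algorithm — process edges by increasing weight (ties by edge label):
F—G (1): add — endpoints in different components.
B—C (4): add — endpoints in different components.
D—G (5): add — endpoints in different components.
C—F (6): add — endpoints in different components.
C—D (8): skip — C and D already connected.
B—E (9): add — endpoints in different components.
Edges rejected before the tree was complete: 1.

1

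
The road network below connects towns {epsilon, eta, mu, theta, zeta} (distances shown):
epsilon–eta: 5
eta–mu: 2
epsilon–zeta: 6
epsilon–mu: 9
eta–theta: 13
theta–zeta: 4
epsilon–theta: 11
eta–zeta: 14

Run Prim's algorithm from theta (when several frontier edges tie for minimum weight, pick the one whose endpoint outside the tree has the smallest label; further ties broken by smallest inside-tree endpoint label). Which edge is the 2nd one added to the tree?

epsilon-zeta

Grow the tree from theta using Prim:
Step 1: cheapest edge leaving the tree is theta–zeta (4); add zeta.
Step 2: cheapest edge leaving the tree is epsilon–zeta (6); add epsilon.
Step 3: cheapest edge leaving the tree is epsilon–eta (5); add eta.
Step 4: cheapest edge leaving the tree is eta–mu (2); add mu.
The 2nd edge added is epsilon–zeta.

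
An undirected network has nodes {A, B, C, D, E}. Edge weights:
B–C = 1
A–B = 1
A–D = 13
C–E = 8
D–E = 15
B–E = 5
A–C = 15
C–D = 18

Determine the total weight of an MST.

Kruskal's algorithm — process edges by increasing weight (ties by edge label):
A–B (1): add — endpoints in different components.
B–C (1): add — endpoints in different components.
B–E (5): add — endpoints in different components.
C–E (8): skip — C and E already connected.
A–D (13): add — endpoints in different components.
MST edges: A–B, B–C, B–E, A–D; total weight 1+1+5+13 = 20.

20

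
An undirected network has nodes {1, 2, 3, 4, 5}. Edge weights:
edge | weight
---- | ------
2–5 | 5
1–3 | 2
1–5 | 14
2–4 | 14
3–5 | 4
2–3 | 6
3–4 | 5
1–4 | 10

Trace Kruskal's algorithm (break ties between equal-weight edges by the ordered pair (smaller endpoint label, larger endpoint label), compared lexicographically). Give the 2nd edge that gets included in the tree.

3-5

Kruskal's algorithm — process edges by increasing weight (ties by edge label):
1–3 (2): add. Components now {1,3} {2} {4} {5}
3–5 (4): add. Components now {1,3,5} {2} {4}
2–5 (5): add. Components now {1,2,3,5} {4}
3–4 (5): add. Components now {1,2,3,4,5}
The 2nd edge added is 3–5.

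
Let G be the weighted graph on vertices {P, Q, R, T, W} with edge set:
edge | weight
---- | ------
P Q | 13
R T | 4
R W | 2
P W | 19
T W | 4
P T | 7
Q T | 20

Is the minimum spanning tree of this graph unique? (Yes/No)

No

Kruskal: consider edges lightest-first.
R W (2): add — endpoints in different components.
R T (4): add — endpoints in different components.
T W (4): skip — W and T already connected.
P T (7): add — endpoints in different components.
P Q (13): add — endpoints in different components.
Non-tree edge T W has weight 4, equal to the heaviest edge on its tree cycle — swapping gives another MST of the same weight. Not unique.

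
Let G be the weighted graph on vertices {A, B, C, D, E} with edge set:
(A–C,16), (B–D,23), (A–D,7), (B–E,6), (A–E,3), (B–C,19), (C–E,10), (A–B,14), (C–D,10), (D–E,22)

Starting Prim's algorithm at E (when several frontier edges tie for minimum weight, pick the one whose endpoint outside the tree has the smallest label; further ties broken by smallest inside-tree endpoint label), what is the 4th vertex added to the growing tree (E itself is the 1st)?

D

Prim, starting at E.
Step 1: cheapest edge leaving the tree is A–E (3); add A.
Step 2: cheapest edge leaving the tree is B–E (6); add B.
Step 3: cheapest edge leaving the tree is A–D (7); add D.
Step 4: cheapest edge leaving the tree is C–D (10); add C.
Vertex order: E, A, B, D, C. The 4th vertex is D.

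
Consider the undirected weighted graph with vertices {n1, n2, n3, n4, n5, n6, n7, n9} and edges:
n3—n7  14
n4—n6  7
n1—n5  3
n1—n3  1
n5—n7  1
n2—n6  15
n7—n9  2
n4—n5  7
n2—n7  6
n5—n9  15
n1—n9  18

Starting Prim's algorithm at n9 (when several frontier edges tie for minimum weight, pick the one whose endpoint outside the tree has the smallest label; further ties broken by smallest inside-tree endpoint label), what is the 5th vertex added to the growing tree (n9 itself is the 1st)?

Grow the tree from n9 using Prim:
Step 1: cheapest edge leaving the tree is n7—n9 (2); add n7.
Step 2: cheapest edge leaving the tree is n5—n7 (1); add n5.
Step 3: cheapest edge leaving the tree is n1—n5 (3); add n1.
Step 4: cheapest edge leaving the tree is n1—n3 (1); add n3.
Step 5: cheapest edge leaving the tree is n2—n7 (6); add n2.
Step 6: cheapest edge leaving the tree is n4—n5 (7); add n4.
Step 7: cheapest edge leaving the tree is n4—n6 (7); add n6.
Vertex order: n9, n7, n5, n1, n3, n2, n4, n6. The 5th vertex is n3.

n3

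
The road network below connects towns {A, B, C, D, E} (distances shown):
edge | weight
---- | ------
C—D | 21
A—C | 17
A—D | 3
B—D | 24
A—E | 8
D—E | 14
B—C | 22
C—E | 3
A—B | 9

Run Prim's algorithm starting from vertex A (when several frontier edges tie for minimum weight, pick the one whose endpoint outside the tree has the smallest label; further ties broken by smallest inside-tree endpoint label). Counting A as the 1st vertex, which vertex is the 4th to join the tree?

C

Prim's algorithm from A:
Step 1: cheapest edge leaving the tree is A—D (3); add D.
Step 2: cheapest edge leaving the tree is A—E (8); add E.
Step 3: cheapest edge leaving the tree is C—E (3); add C.
Step 4: cheapest edge leaving the tree is A—B (9); add B.
Vertex order: A, D, E, C, B. The 4th vertex is C.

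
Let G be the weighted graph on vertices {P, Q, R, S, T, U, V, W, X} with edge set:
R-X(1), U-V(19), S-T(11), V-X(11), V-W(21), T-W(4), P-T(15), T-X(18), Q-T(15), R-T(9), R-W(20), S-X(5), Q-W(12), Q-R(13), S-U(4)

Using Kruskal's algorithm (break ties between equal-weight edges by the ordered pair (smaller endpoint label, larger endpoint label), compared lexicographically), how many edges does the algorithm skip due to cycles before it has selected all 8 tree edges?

2

Kruskal: consider edges lightest-first.
R-X (1): add — endpoints in different components.
S-U (4): add — endpoints in different components.
T-W (4): add — endpoints in different components.
S-X (5): add — endpoints in different components.
R-T (9): add — endpoints in different components.
S-T (11): skip — S and T already connected.
V-X (11): add — endpoints in different components.
Q-W (12): add — endpoints in different components.
Q-R (13): skip — R and Q already connected.
P-T (15): add — endpoints in different components.
Edges rejected before the tree was complete: 2.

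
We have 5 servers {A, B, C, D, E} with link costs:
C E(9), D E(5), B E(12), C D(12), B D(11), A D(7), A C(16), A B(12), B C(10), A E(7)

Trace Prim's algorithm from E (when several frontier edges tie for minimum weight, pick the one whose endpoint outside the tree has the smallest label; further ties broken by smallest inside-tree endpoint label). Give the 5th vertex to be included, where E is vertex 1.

B

Prim's algorithm from E:
Step 1: frontier [D E 5, A E 7, C E 9, B E 12] → take D E (5); add D.
Step 2: frontier [A D 7, B D 11, C D 12, A E 7, C E 9, B E 12] → take A D (7); add A.
Step 3: frontier [A B 12, A C 16, B D 11, C D 12, C E 9, B E 12] → take C E (9); add C.
Step 4: frontier [A B 12, B C 10, B D 11, B E 12] → take B C (10); add B.
Vertex order: E, D, A, C, B. The 5th vertex is B.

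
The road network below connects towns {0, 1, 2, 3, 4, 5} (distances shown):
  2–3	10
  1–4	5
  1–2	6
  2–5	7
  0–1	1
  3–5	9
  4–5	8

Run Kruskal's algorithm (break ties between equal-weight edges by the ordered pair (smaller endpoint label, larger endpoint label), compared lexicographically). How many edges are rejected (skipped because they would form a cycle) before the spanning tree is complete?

1

Kruskal's algorithm — process edges by increasing weight (ties by edge label):
0–1 (1): add — endpoints in different components.
1–4 (5): add — endpoints in different components.
1–2 (6): add — endpoints in different components.
2–5 (7): add — endpoints in different components.
4–5 (8): skip — 4 and 5 already connected.
3–5 (9): add — endpoints in different components.
Edges rejected before the tree was complete: 1.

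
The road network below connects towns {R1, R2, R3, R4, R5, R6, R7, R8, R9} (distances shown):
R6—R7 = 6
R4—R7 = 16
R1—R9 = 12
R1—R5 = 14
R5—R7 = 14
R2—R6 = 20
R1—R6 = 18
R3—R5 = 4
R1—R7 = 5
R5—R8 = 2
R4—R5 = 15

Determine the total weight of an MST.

78

Prim's algorithm from R8:
Step 1: frontier [R5—R8 2] → take R5—R8 (2); add R5.
Step 2: frontier [R3—R5 4, R1—R5 14, R5—R7 14, R4—R5 15] → take R3—R5 (4); add R3.
Step 3: frontier [R1—R5 14, R5—R7 14, R4—R5 15] → take R1—R5 (14); add R1.
Step 4: frontier [R1—R7 5, R1—R9 12, R1—R6 18, R5—R7 14, R4—R5 15] → take R1—R7 (5); add R7.
Step 5: frontier [R1—R9 12, R1—R6 18, R4—R5 15, R6—R7 6, R4—R7 16] → take R6—R7 (6); add R6.
Step 6: frontier [R1—R9 12, R4—R5 15, R2—R6 20, R4—R7 16] → take R1—R9 (12); add R9.
Step 7: frontier [R4—R5 15, R2—R6 20, R4—R7 16] → take R4—R5 (15); add R4.
Step 8: frontier [R2—R6 20] → take R2—R6 (20); add R2.
MST edges: R5—R8, R3—R5, R1—R5, R1—R7, R6—R7, R1—R9, R4—R5, R2—R6; total weight 2+4+14+5+6+12+15+20 = 78.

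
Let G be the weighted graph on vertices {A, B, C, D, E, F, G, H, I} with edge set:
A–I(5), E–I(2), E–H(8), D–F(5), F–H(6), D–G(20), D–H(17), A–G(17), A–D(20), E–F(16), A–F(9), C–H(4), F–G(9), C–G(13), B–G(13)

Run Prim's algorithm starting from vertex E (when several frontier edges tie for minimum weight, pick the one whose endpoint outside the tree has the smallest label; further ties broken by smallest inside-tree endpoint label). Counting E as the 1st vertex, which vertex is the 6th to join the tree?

F

Prim's algorithm from E:
Step 1: cheapest edge leaving the tree is E–I (2); add I.
Step 2: cheapest edge leaving the tree is A–I (5); add A.
Step 3: cheapest edge leaving the tree is E–H (8); add H.
Step 4: cheapest edge leaving the tree is C–H (4); add C.
Step 5: cheapest edge leaving the tree is F–H (6); add F.
Step 6: cheapest edge leaving the tree is D–F (5); add D.
Step 7: cheapest edge leaving the tree is F–G (9); add G.
Step 8: cheapest edge leaving the tree is B–G (13); add B.
Vertex order: E, I, A, H, C, F, D, G, B. The 6th vertex is F.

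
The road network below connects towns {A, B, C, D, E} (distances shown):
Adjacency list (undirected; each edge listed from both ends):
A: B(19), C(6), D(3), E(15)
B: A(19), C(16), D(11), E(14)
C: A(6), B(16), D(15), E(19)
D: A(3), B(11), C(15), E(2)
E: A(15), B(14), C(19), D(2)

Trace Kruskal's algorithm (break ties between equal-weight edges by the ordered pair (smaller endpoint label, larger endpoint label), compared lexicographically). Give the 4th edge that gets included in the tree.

B-D

Sort edges by weight, then run Kruskal:
D E (2): add — endpoints in different components.
A D (3): add — endpoints in different components.
A C (6): add — endpoints in different components.
B D (11): add — endpoints in different components.
The 4th edge added is B D.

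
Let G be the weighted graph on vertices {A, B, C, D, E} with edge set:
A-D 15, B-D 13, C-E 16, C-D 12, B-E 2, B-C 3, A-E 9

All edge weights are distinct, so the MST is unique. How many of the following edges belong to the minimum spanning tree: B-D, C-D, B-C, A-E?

3

Kruskal's algorithm — process edges by increasing weight (ties by edge label):
B-E (2): add. Components now {A} {B,E} {C} {D}
B-C (3): add. Components now {A} {B,C,E} {D}
A-E (9): add. Components now {A,B,C,E} {D}
C-D (12): add. Components now {A,B,C,D,E}
MST edge set: {B-E, B-C, A-E, C-D}.
Of the listed edges, {C-D, B-C, A-E} are in the MST → 3.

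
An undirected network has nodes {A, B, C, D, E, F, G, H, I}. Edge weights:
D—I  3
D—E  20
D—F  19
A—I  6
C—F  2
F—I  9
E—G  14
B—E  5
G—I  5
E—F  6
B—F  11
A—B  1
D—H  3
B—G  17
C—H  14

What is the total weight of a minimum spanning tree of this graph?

31

Kruskal's algorithm — process edges by increasing weight (ties by edge label):
A—B (1): add — endpoints in different components.
C—F (2): add — endpoints in different components.
D—H (3): add — endpoints in different components.
D—I (3): add — endpoints in different components.
B—E (5): add — endpoints in different components.
G—I (5): add — endpoints in different components.
A—I (6): add — endpoints in different components.
E—F (6): add — endpoints in different components.
MST edges: A—B, C—F, D—H, D—I, B—E, G—I, A—I, E—F; total weight 1+2+3+3+5+5+6+6 = 31.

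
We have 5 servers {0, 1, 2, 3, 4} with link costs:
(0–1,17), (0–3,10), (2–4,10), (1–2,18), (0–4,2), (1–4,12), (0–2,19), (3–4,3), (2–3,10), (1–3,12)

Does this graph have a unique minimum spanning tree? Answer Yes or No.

No

Kruskal: consider edges lightest-first.
0–4 (2): add — endpoints in different components.
3–4 (3): add — endpoints in different components.
0–3 (10): skip — 0 and 3 already connected.
2–3 (10): add — endpoints in different components.
2–4 (10): skip — 2 and 4 already connected.
1–3 (12): add — endpoints in different components.
Non-tree edge 1–4 has weight 12, equal to the heaviest edge on its tree cycle — swapping gives another MST of the same weight. Not unique.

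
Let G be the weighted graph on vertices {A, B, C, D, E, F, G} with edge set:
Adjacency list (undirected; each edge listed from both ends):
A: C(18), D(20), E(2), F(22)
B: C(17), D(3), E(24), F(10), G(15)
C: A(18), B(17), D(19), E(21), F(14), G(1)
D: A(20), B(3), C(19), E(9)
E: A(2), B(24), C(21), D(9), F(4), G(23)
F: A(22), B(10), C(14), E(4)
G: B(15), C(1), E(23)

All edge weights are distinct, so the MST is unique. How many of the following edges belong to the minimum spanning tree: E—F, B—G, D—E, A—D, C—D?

2

Kruskal: consider edges lightest-first.
C—G (1): add — endpoints in different components.
A—E (2): add — endpoints in different components.
B—D (3): add — endpoints in different components.
E—F (4): add — endpoints in different components.
D—E (9): add — endpoints in different components.
B—F (10): skip — B and F already connected.
C—F (14): add — endpoints in different components.
MST edge set: {C—G, A—E, B—D, E—F, D—E, C—F}.
Of the listed edges, {E—F, D—E} are in the MST → 2.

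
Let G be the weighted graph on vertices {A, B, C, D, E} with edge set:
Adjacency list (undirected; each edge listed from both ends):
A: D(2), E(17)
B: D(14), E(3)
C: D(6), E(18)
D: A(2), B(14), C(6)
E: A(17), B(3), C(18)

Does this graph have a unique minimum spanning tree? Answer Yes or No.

Sort edges by weight, then run Kruskal:
A-D (2): add. Components now {A,D} {B} {C} {E}
B-E (3): add. Components now {A,D} {B,E} {C}
C-D (6): add. Components now {A,C,D} {B,E}
B-D (14): add. Components now {A,B,C,D,E}
Every non-tree edge has weight strictly greater than the heaviest edge on the tree path between its endpoints, so the MST is unique.

Yes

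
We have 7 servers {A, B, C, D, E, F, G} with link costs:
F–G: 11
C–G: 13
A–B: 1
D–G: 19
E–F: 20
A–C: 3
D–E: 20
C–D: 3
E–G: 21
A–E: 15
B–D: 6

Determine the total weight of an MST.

Prim, starting at A.
Step 1: cheapest edge leaving the tree is A–B (1); add B.
Step 2: cheapest edge leaving the tree is A–C (3); add C.
Step 3: cheapest edge leaving the tree is C–D (3); add D.
Step 4: cheapest edge leaving the tree is C–G (13); add G.
Step 5: cheapest edge leaving the tree is F–G (11); add F.
Step 6: cheapest edge leaving the tree is A–E (15); add E.
MST edges: A–B, A–C, C–D, C–G, F–G, A–E; total weight 1+3+3+13+11+15 = 46.

46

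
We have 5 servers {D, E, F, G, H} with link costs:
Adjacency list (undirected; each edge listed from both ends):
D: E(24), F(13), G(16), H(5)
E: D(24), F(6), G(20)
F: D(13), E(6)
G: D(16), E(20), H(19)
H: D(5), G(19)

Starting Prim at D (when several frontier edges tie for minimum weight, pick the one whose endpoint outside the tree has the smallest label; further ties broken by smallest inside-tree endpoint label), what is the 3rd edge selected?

E-F

Prim's algorithm from D:
Step 1: cheapest edge leaving the tree is D—H (5); add H.
Step 2: cheapest edge leaving the tree is D—F (13); add F.
Step 3: cheapest edge leaving the tree is E—F (6); add E.
Step 4: cheapest edge leaving the tree is D—G (16); add G.
The 3rd edge added is E—F.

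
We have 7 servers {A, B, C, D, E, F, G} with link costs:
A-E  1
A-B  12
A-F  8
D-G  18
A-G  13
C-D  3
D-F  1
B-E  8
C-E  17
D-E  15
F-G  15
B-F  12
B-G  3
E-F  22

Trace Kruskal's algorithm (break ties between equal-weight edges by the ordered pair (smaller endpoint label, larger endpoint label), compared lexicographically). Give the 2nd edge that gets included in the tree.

D-F

Kruskal: consider edges lightest-first.
A-E (1): add. Components now {A,E} {B} {C} {D} {F} {G}
D-F (1): add. Components now {A,E} {B} {C} {D,F} {G}
B-G (3): add. Components now {A,E} {B,G} {C} {D,F}
C-D (3): add. Components now {A,E} {B,G} {C,D,F}
A-F (8): add. Components now {A,C,D,E,F} {B,G}
B-E (8): add. Components now {A,B,C,D,E,F,G}
The 2nd edge added is D-F.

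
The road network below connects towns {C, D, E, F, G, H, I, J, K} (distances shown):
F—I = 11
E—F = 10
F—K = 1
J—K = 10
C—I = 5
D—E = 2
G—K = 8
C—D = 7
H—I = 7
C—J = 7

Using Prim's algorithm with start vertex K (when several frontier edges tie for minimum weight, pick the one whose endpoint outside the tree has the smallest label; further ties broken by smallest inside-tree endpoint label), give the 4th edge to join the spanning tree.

D-E

Prim's algorithm from K:
Step 1: cheapest edge leaving the tree is F—K (1); add F.
Step 2: cheapest edge leaving the tree is G—K (8); add G.
Step 3: cheapest edge leaving the tree is E—F (10); add E.
Step 4: cheapest edge leaving the tree is D—E (2); add D.
Step 5: cheapest edge leaving the tree is C—D (7); add C.
Step 6: cheapest edge leaving the tree is C—I (5); add I.
Step 7: cheapest edge leaving the tree is H—I (7); add H.
Step 8: cheapest edge leaving the tree is C—J (7); add J.
The 4th edge added is D—E.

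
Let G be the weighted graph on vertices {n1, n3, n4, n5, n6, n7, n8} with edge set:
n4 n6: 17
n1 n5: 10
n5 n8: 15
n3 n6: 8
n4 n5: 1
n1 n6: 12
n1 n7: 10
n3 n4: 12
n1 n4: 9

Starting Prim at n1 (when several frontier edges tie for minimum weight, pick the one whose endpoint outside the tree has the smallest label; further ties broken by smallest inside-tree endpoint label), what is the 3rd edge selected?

Prim's algorithm from n1:
Step 1: frontier [n1 n4 9, n1 n5 10, n1 n7 10, n1 n6 12] → take n1 n4 (9); add n4.
Step 2: frontier [n1 n5 10, n1 n7 10, n1 n6 12, n4 n5 1, n3 n4 12, n4 n6 17] → take n4 n5 (1); add n5.
Step 3: frontier [n1 n7 10, n1 n6 12, n3 n4 12, n4 n6 17, n5 n8 15] → take n1 n7 (10); add n7.
Step 4: frontier [n1 n6 12, n3 n4 12, n4 n6 17, n5 n8 15] → take n3 n4 (12); add n3.
Step 5: frontier [n1 n6 12, n3 n6 8, n4 n6 17, n5 n8 15] → take n3 n6 (8); add n6.
Step 6: frontier [n5 n8 15] → take n5 n8 (15); add n8.
The 3rd edge added is n1 n7.

n1-n7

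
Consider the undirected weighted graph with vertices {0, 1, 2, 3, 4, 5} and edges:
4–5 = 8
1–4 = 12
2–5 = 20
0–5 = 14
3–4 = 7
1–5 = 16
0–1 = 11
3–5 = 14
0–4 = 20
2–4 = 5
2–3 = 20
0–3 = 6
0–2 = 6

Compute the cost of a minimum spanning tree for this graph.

36

Prim, starting at 2.
Step 1: frontier [2–4 5, 0–2 6, 2–3 20, 2–5 20] → take 2–4 (5); add 4.
Step 2: frontier [0–2 6, 2–3 20, 2–5 20, 3–4 7, 4–5 8, 1–4 12, 0–4 20] → take 0–2 (6); add 0.
Step 3: frontier [0–3 6, 0–1 11, 0–5 14, 2–3 20, 2–5 20, 3–4 7, 4–5 8, 1–4 12] → take 0–3 (6); add 3.
Step 4: frontier [0–1 11, 0–5 14, 2–5 20, 3–5 14, 4–5 8, 1–4 12] → take 4–5 (8); add 5.
Step 5: frontier [0–1 11, 1–4 12, 1–5 16] → take 0–1 (11); add 1.
MST edges: 2–4, 0–2, 0–3, 4–5, 0–1; total weight 5+6+6+8+11 = 36.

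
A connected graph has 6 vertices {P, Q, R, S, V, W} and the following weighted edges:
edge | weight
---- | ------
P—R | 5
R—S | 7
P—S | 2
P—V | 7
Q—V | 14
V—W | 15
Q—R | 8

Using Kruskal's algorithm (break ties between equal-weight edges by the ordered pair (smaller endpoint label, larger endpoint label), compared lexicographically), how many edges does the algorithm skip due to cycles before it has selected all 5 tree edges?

2

Sort edges by weight, then run Kruskal:
P—S (2): add. Components now {Q} {W} {R} {P,S} {V}
P—R (5): add. Components now {Q} {W} {P,R,S} {V}
P—V (7): add. Components now {Q} {W} {P,R,S,V}
R—S (7): skip — R and S already connected.
Q—R (8): add. Components now {P,Q,R,S,V} {W}
Q—V (14): skip — Q and V already connected.
V—W (15): add. Components now {P,Q,R,S,V,W}
Edges rejected before the tree was complete: 2.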